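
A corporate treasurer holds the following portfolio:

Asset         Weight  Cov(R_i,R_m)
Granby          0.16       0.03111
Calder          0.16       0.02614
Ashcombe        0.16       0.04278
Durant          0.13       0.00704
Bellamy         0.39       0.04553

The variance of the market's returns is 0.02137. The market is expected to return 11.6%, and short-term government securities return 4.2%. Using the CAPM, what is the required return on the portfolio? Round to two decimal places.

16.21%

β_Granby = 0.03111 / 0.02137 = 1.4558
β_Calder = 0.02614 / 0.02137 = 1.2232
β_Ashcombe = 0.04278 / 0.02137 = 2.0019
β_Durant = 0.00704 / 0.02137 = 0.3294
β_Bellamy = 0.04553 / 0.02137 = 2.1306
β_P = Σ w_i β_i = 0.16×1.4558 + 0.16×1.2232 + 0.16×2.0019 + 0.13×0.3294 + 0.39×2.1306 = 1.6227
MRP = 11.6% − 4.2% = 7.40%
E(R_P) = R_f + β_P × MRP = 4.2% + 1.6227 × 7.4% = 16.21%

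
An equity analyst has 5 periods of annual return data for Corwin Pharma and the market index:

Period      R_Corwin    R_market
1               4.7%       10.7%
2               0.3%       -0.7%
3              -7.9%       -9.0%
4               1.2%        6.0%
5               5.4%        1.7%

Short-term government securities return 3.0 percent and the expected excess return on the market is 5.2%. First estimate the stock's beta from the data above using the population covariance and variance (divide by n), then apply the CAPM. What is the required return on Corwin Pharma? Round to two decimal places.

6.10%

Mean R_i = (4.7 + 0.3 − 7.9 + 1.2 + 5.4) / 5 = 0.7400%
Mean R_m = (10.7 − 0.7 − 9.0 + 6.0 + 1.7) / 5 = 1.7400%
Σ(R_i − R̄_i)(R_m − R̄_m) = 131.1220  ⇒  Cov = 131.1220 / 5 = 26.2244
Σ(R_m − R̄_m)² = 219.7320  ⇒  Var(R_m) = 219.7320 / 5 = 43.9464
β = Cov / Var(R_m) = 26.2244 / 43.9464 = 0.5967
E(R) = R_f + β × MRP = 3.0% + 0.5967 × 5.2% = 6.10%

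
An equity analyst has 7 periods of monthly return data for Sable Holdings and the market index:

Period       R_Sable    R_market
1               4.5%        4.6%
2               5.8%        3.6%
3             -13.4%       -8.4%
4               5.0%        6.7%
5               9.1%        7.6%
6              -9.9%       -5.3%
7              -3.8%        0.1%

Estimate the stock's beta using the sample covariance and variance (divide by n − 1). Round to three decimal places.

1.394

Mean R_i = (4.5 + 5.8 − 13.4 + 5.0 + 9.1 − 9.9 − 3.8) / 7 = -0.3857%
Mean R_m = (4.6 + 3.6 − 8.4 + 6.7 + 7.6 − 5.3 + 0.1) / 7 = 1.2714%
Σ(R_i − R̄_i)(R_m − R̄_m) = 312.3229  ⇒  Cov = 312.3229 / 6 = 52.0538
Σ(R_m − R̄_m)² = 224.1143  ⇒  Var(R_m) = 224.1143 / 6 = 37.3524
β = Cov / Var(R_m) = 52.0538 / 37.3524 = 1.3936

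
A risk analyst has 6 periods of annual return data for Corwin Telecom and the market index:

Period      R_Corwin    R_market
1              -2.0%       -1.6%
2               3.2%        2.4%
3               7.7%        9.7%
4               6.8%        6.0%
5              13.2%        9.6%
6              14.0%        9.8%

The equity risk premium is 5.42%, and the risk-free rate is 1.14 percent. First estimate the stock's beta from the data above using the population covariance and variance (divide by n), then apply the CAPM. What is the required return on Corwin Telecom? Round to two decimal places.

7.62%

Mean R_i = (-2.0 + 3.2 + 7.7 + 6.8 + 13.2 + 14.0) / 6 = 7.1500%
Mean R_m = (-1.6 + 2.4 + 9.7 + 6.0 + 9.6 + 9.8) / 6 = 5.9833%
Σ(R_i − R̄_i)(R_m − R̄_m) = 133.6050  ⇒  Cov = 133.6050 / 6 = 22.2675
Σ(R_m − R̄_m)² = 111.8083  ⇒  Var(R_m) = 111.8083 / 6 = 18.6347
β = Cov / Var(R_m) = 22.2675 / 18.6347 = 1.1949
E(R) = R_f + β × MRP = 1.14% + 1.1949 × 5.42% = 7.62%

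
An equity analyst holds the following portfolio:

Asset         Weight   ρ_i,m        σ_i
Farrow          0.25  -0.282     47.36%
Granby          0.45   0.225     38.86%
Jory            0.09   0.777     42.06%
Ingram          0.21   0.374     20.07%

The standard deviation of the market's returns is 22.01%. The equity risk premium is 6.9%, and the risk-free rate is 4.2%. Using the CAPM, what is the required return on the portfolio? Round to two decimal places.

β_Farrow = -0.282 × 47.36% / 22.01% = -0.6068
β_Granby = 0.225 × 38.86% / 22.01% = 0.3973
β_Jory = 0.777 × 42.06% / 22.01% = 1.4848
β_Ingram = 0.374 × 20.07% / 22.01% = 0.3410
β_P = Σ w_i β_i = 0.25×-0.6068 + 0.45×0.3973 + 0.09×1.4848 + 0.21×0.3410 = 0.2323
E(R_P) = R_f + β_P × MRP = 4.2% + 0.2323 × 6.9% = 5.80%

5.80%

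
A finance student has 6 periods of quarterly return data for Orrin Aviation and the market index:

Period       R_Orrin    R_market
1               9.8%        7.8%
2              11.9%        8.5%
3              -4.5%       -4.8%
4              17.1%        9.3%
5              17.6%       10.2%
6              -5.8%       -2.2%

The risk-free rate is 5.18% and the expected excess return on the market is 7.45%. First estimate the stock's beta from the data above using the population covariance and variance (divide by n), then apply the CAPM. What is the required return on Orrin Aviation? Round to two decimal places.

16.68%

Mean R_i = (9.8 + 11.9 − 4.5 + 17.1 + 17.6 − 5.8) / 6 = 7.6833%
Mean R_m = (7.8 + 8.5 − 4.8 + 9.3 + 10.2 − 2.2) / 6 = 4.8000%
Σ(R_i − R̄_i)(R_m − R̄_m) = 329.2200  ⇒  Cov = 329.2200 / 6 = 54.8700
Σ(R_m − R̄_m)² = 213.2600  ⇒  Var(R_m) = 213.2600 / 6 = 35.5433
β = Cov / Var(R_m) = 54.8700 / 35.5433 = 1.5438
E(R) = R_f + β × MRP = 5.18% + 1.5438 × 7.45% = 16.68%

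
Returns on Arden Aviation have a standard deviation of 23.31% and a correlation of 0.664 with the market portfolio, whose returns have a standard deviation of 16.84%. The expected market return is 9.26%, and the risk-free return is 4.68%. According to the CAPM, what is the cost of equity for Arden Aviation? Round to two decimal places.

β = ρ × σ_i / σ_m = 0.664 × 23.31% / 16.84% = 0.9191
MRP = 9.26% − 4.68% = 4.58%
E(R) = 4.68% + 0.9191 × 4.58% = 8.89%

8.89%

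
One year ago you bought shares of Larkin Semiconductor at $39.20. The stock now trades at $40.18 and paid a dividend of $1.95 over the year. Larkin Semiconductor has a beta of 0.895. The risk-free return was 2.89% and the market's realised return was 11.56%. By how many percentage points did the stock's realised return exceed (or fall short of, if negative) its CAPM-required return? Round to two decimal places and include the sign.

-3.18%

Realised HPR = (P1 + D1 − P0) / P0 = (40.18 + 1.95 − 39.20) / 39.20 = 2.93 / 39.20 = 7.4745%
MRP = 11.56% − 2.89% = 8.67%
CAPM required = R_f + β·MRP = 2.89% + 0.895 × 8.67% = 10.64965%
α = realised − required = 7.4745% − 10.64965% = -3.18%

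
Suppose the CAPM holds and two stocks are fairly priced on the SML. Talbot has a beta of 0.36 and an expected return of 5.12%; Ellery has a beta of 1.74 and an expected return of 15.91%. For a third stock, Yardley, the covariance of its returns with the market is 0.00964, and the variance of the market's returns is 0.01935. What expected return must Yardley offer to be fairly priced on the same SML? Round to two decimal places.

6.20%

MRP = (15.91% − 5.12%) / (1.74 − 0.36) = 7.8188%
R_f = 5.12% − 0.36 × 7.8188% = 2.3052%
β_Yardley = Cov / Var(R_m) = 0.00964 / 0.01935 = 0.4982
E(R_Yardley) = R_f + β × MRP = 2.3052% + 0.4982 × 7.8188% = 6.20%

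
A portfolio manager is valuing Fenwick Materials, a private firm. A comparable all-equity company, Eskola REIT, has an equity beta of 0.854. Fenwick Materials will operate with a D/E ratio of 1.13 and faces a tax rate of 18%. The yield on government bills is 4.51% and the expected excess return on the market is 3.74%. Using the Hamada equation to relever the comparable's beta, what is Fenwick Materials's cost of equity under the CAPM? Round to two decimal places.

10.66%

β_L = β_U × [1 + (1 − t)(D/E)] = 0.854 × [1 + (1 − 0.18) × 1.13]
    = 0.854 × [1 + 0.82 × 1.13] = 0.854 × 1.9266 = 1.6453
E(R) = R_f + β_L × MRP = 4.51% + 1.6453 × 3.74% = 10.66%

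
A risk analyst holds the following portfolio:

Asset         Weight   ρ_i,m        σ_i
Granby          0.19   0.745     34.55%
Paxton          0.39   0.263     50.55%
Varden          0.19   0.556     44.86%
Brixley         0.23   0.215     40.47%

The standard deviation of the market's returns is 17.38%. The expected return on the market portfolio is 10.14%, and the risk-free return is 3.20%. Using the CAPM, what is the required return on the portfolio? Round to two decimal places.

9.91%

β_Granby = 0.745 × 34.55% / 17.38% = 1.4810
β_Paxton = 0.263 × 50.55% / 17.38% = 0.7649
β_Varden = 0.556 × 44.86% / 17.38% = 1.4351
β_Brixley = 0.215 × 40.47% / 17.38% = 0.5006
β_P = Σ w_i β_i = 0.19×1.4810 + 0.39×0.7649 + 0.19×1.4351 + 0.23×0.5006 = 0.9675
MRP = 10.14% − 3.20% = 6.94%
E(R_P) = R_f + β_P × MRP = 3.20% + 0.9675 × 6.94% = 9.91%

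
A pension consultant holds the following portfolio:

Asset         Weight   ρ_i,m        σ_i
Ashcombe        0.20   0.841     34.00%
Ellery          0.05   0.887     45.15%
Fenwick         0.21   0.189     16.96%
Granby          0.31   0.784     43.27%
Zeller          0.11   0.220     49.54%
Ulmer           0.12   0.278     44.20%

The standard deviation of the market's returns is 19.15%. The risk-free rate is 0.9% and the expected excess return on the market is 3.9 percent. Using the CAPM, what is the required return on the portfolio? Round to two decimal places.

5.30%

β_Ashcombe = 0.841 × 34.00% / 19.15% = 1.4932
β_Ellery = 0.887 × 45.15% / 19.15% = 2.0913
β_Fenwick = 0.189 × 16.96% / 19.15% = 0.1674
β_Granby = 0.784 × 43.27% / 19.15% = 1.7715
β_Zeller = 0.220 × 49.54% / 19.15% = 0.5691
β_Ulmer = 0.278 × 44.20% / 19.15% = 0.6417
β_P = Σ w_i β_i = 0.20×1.4932 + 0.05×2.0913 + 0.21×0.1674 + 0.31×1.7715 + 0.11×0.5691 + 0.12×0.6417 = 1.1271
E(R_P) = R_f + β_P × MRP = 0.9% + 1.1271 × 3.9% = 5.30%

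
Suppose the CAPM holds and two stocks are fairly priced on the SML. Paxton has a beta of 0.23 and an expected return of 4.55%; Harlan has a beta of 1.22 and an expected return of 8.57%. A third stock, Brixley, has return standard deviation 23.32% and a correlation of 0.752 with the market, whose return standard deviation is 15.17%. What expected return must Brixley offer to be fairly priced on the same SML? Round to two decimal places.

MRP = (8.57% − 4.55%) / (1.22 − 0.23) = 4.0606%
R_f = 4.55% − 0.23 × 4.0606% = 3.6161%
β_Brixley = ρ·σ_i/σ_m = 0.752 × 23.32 / 15.17 = 1.1560
E(R_Brixley) = R_f + β × MRP = 3.6161% + 1.1560 × 4.0606% = 8.31%

8.31%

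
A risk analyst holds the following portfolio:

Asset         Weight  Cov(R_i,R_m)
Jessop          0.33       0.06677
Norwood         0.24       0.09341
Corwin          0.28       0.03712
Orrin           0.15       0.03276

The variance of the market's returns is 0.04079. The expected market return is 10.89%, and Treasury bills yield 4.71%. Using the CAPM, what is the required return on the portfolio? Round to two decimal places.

β_Jessop = 0.06677 / 0.04079 = 1.6369
β_Norwood = 0.09341 / 0.04079 = 2.2900
β_Corwin = 0.03712 / 0.04079 = 0.9100
β_Orrin = 0.03276 / 0.04079 = 0.8031
β_P = Σ w_i β_i = 0.33×1.6369 + 0.24×2.2900 + 0.28×0.9100 + 0.15×0.8031 = 1.4650
MRP = 10.89% − 4.71% = 6.18%
E(R_P) = R_f + β_P × MRP = 4.71% + 1.4650 × 6.18% = 13.76%

13.76%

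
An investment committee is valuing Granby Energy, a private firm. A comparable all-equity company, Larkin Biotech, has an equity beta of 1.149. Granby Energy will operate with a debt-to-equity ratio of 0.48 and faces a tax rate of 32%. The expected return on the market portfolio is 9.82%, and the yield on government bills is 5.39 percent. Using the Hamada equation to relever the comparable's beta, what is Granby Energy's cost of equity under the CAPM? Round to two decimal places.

β_L = β_U × [1 + (1 − t)(D/E)] = 1.149 × [1 + (1 − 0.32) × 0.48]
    = 1.149 × [1 + 0.68 × 0.48] = 1.149 × 1.3264 = 1.5240
MRP = 9.82% − 5.39% = 4.43%
E(R) = R_f + β_L × MRP = 5.39% + 1.5240 × 4.43% = 12.14%

12.14%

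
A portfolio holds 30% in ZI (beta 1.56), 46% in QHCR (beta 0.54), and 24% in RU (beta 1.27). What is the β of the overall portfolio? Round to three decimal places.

β_P = Σ w_i β_i = 0.30×1.56 + 0.46×0.54 + 0.24×1.27 = 1.0212

1.021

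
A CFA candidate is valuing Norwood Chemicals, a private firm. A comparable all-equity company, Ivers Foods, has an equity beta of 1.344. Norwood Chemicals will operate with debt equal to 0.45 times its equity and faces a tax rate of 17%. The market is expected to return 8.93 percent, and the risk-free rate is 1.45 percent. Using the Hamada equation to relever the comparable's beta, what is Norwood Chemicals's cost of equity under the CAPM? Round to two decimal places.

β_L = β_U × [1 + (1 − t)(D/E)] = 1.344 × [1 + (1 − 0.17) × 0.45]
    = 1.344 × [1 + 0.83 × 0.45] = 1.344 × 1.3735 = 1.8460
MRP = 8.93% − 1.45% = 7.48%
E(R) = R_f + β_L × MRP = 1.45% + 1.8460 × 7.48% = 15.26%

15.26%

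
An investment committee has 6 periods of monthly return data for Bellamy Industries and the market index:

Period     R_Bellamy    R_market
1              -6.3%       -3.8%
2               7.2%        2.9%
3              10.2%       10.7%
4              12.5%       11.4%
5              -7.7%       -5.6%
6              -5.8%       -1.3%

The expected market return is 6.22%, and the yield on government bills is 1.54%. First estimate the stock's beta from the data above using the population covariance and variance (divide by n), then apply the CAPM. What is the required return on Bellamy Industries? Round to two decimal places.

Mean R_i = (-6.3 + 7.2 + 10.2 + 12.5 − 7.7 − 5.8) / 6 = 1.6833%
Mean R_m = (-3.8 + 2.9 + 10.7 + 11.4 − 5.6 − 1.3) / 6 = 2.3833%
Σ(R_i − R̄_i)(R_m − R̄_m) = 323.0483  ⇒  Cov = 323.0483 / 6 = 53.8414
Σ(R_m − R̄_m)² = 266.2683  ⇒  Var(R_m) = 266.2683 / 6 = 44.3781
β = Cov / Var(R_m) = 53.8414 / 44.3781 = 1.2132
MRP = 6.22% − 1.54% = 4.68%
E(R) = R_f + β × MRP = 1.54% + 1.2132 × 4.68% = 7.22%

7.22%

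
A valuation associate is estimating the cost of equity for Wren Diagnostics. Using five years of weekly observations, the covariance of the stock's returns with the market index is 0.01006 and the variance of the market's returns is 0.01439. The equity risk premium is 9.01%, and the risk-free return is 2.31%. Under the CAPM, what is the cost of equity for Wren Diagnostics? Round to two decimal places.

β = Cov(R_i, R_m) / Var(R_m) = 0.01006 / 0.01439 = 0.6991
E(R) = R_f + β × MRP = 2.31% + 0.6991 × 9.01% = 8.61%

8.61%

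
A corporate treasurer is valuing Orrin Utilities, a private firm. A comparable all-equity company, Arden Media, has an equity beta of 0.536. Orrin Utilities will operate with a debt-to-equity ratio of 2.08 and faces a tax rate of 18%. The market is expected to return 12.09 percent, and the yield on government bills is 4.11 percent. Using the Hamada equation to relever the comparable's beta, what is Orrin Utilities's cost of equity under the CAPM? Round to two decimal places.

15.68%

β_L = β_U × [1 + (1 − t)(D/E)] = 0.536 × [1 + (1 − 0.18) × 2.08]
    = 0.536 × [1 + 0.82 × 2.08] = 0.536 × 2.7056 = 1.4502
MRP = 12.09% − 4.11% = 7.98%
E(R) = R_f + β_L × MRP = 4.11% + 1.4502 × 7.98% = 15.68%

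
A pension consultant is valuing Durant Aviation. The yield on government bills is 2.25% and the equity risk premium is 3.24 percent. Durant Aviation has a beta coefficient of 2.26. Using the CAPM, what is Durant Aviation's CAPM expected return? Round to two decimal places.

E(R) = R_f + β × MRP = 2.25% + 2.26 × 3.24% = 9.57%

9.57%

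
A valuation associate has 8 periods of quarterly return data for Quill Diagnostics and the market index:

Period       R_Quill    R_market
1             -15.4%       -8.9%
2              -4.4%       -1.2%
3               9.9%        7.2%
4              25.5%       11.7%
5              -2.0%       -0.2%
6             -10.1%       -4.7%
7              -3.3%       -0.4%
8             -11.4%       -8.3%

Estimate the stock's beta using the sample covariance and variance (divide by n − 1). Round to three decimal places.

1.815

Mean R_i = (-15.4 − 4.4 + 9.9 + 25.5 − 2.0 − 10.1 − 3.3 − 11.4) / 8 = -1.4000%
Mean R_m = (-8.9 − 1.2 + 7.2 + 11.7 − 0.2 − 4.7 − 0.4 − 8.3) / 8 = -0.6000%
Σ(R_i − R̄_i)(R_m − R̄_m) = 649.0600  ⇒  Cov = 649.0600 / 7 = 92.7229
Σ(R_m − R̄_m)² = 357.6800  ⇒  Var(R_m) = 357.6800 / 7 = 51.0971
β = Cov / Var(R_m) = 92.7229 / 51.0971 = 1.8146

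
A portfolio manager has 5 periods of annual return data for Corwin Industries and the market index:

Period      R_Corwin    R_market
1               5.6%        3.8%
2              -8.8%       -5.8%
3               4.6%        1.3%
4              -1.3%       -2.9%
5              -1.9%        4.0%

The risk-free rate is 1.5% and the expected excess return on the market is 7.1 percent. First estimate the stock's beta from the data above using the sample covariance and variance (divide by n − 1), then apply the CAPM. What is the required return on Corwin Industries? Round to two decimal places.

Mean R_i = (5.6 − 8.8 + 4.6 − 1.3 − 1.9) / 5 = -0.3600%
Mean R_m = (3.8 − 5.8 + 1.3 − 2.9 + 4.0) / 5 = 0.0800%
Σ(R_i − R̄_i)(R_m − R̄_m) = 74.6140  ⇒  Cov = 74.6140 / 4 = 18.6535
Σ(R_m − R̄_m)² = 74.1480  ⇒  Var(R_m) = 74.1480 / 4 = 18.5370
β = Cov / Var(R_m) = 18.6535 / 18.5370 = 1.0063
E(R) = R_f + β × MRP = 1.5% + 1.0063 × 7.1% = 8.64%

8.64%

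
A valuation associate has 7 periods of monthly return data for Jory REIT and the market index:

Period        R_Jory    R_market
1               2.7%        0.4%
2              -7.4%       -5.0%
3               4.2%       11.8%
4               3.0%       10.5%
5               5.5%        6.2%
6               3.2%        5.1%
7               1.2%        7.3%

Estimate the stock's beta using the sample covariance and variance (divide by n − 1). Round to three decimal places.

0.559

Mean R_i = (2.7 − 7.4 + 4.2 + 3.0 + 5.5 + 3.2 + 1.2) / 7 = 1.7714%
Mean R_m = (0.4 − 5.0 + 11.8 + 10.5 + 6.2 + 5.1 + 7.3) / 7 = 5.1857%
Σ(R_i − R̄_i)(R_m − R̄_m) = 114.0171  ⇒  Cov = 114.0171 / 6 = 19.0029
Σ(R_m − R̄_m)² = 204.1486  ⇒  Var(R_m) = 204.1486 / 6 = 34.0248
β = Cov / Var(R_m) = 19.0029 / 34.0248 = 0.5585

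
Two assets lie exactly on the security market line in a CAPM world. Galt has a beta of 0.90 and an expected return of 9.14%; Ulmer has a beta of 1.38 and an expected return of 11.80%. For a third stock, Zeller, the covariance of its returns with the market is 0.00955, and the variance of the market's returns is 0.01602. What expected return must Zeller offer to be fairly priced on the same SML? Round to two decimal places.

MRP = (11.80% − 9.14%) / (1.38 − 0.90) = 5.5417%
R_f = 9.14% − 0.90 × 5.5417% = 4.1525%
β_Zeller = Cov / Var(R_m) = 0.00955 / 0.01602 = 0.5961
E(R_Zeller) = R_f + β × MRP = 4.1525% + 0.5961 × 5.5417% = 7.46%

7.46%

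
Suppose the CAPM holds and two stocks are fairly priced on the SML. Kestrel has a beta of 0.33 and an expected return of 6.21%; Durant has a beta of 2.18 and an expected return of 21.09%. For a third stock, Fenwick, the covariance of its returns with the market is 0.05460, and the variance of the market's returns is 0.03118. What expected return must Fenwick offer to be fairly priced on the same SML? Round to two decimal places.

MRP = (21.09% − 6.21%) / (2.18 − 0.33) = 8.0432%
R_f = 6.21% − 0.33 × 8.0432% = 3.5557%
β_Fenwick = Cov / Var(R_m) = 0.05460 / 0.03118 = 1.7511
E(R_Fenwick) = R_f + β × MRP = 3.5557% + 1.7511 × 8.0432% = 17.64%

17.64%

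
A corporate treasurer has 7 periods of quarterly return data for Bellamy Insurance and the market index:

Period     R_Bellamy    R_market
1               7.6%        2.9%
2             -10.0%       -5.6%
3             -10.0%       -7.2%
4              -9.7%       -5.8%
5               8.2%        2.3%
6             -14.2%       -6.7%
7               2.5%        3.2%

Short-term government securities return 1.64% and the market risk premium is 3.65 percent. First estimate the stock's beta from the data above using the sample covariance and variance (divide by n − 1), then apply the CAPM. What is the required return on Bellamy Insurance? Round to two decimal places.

8.35%

Mean R_i = (7.6 − 10.0 − 10.0 − 9.7 + 8.2 − 14.2 + 2.5) / 7 = -3.6571%
Mean R_m = (2.9 − 5.6 − 7.2 − 5.8 + 2.3 − 6.7 + 3.2) / 7 = -2.4143%
Σ(R_i − R̄_i)(R_m − R̄_m) = 266.4943  ⇒  Cov = 266.4943 / 6 = 44.4157
Σ(R_m − R̄_m)² = 144.8686  ⇒  Var(R_m) = 144.8686 / 6 = 24.1448
β = Cov / Var(R_m) = 44.4157 / 24.1448 = 1.8396
E(R) = R_f + β × MRP = 1.64% + 1.8396 × 3.65% = 8.35%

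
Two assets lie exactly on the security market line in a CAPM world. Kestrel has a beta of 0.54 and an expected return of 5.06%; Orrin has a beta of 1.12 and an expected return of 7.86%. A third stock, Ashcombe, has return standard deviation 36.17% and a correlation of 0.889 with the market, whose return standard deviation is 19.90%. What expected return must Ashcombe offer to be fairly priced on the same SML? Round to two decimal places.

10.25%

MRP = (7.86% − 5.06%) / (1.12 − 0.54) = 4.8276%
R_f = 5.06% − 0.54 × 4.8276% = 2.4531%
β_Ashcombe = ρ·σ_i/σ_m = 0.889 × 36.17 / 19.90 = 1.6158
E(R_Ashcombe) = R_f + β × MRP = 2.4531% + 1.6158 × 4.8276% = 10.25%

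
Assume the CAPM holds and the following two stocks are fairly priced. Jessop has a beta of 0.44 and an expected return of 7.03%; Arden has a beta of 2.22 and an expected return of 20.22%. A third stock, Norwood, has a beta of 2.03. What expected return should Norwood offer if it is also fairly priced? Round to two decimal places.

MRP (SML slope) = (20.22% − 7.03%) / (2.22 − 0.44) = 13.19% / 1.78 = 7.4101%
R_f (intercept) = 7.03% − 0.44 × 7.4101% = 3.7696%
E(R_Norwood) = R_f + β × MRP = 3.7696% + 2.03 × 7.4101% = 18.81%

18.81%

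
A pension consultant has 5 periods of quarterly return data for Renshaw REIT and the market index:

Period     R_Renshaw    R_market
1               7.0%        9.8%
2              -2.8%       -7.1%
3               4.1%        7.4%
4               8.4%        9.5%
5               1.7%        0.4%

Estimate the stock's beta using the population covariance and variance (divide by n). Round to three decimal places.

0.594

Mean R_i = (7.0 − 2.8 + 4.1 + 8.4 + 1.7) / 5 = 3.6800%
Mean R_m = (9.8 − 7.1 + 7.4 + 9.5 + 0.4) / 5 = 4.0000%
Σ(R_i − R̄_i)(R_m − R̄_m) = 125.7000  ⇒  Cov = 125.7000 / 5 = 25.1400
Σ(R_m − R̄_m)² = 211.6200  ⇒  Var(R_m) = 211.6200 / 5 = 42.3240
β = Cov / Var(R_m) = 25.1400 / 42.3240 = 0.5940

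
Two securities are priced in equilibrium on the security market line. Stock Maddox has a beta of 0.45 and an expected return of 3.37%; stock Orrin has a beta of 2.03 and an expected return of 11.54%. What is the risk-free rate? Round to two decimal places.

1.04%

Both satisfy E(R) = R_f + β·MRP, so the slope of the SML is
MRP = (11.54% − 3.37%) / (2.03 − 0.45) = 8.17% / 1.58 = 5.1709%
R_f = E(R_Maddox) − β_Maddox·MRP = 3.37% − 0.45 × 5.1709% = 1.0431%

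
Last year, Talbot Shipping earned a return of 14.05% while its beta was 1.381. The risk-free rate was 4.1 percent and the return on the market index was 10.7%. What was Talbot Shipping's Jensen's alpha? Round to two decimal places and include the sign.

+0.84%

Market excess return = 10.7% − 4.1% = 6.60%
CAPM benchmark = R_f + β(R_m − R_f) = 4.1% + 1.381 × 6.6% = 13.2146%
α = actual − benchmark = 14.05% − 13.2146% = +0.84%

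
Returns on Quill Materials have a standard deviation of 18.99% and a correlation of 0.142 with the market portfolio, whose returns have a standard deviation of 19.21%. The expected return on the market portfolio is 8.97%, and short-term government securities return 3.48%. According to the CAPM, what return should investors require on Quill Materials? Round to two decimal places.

4.25%

β = ρ × σ_i / σ_m = 0.142 × 18.99% / 19.21% = 0.1404
MRP = 8.97% − 3.48% = 5.49%
E(R) = 3.48% + 0.1404 × 5.49% = 4.25%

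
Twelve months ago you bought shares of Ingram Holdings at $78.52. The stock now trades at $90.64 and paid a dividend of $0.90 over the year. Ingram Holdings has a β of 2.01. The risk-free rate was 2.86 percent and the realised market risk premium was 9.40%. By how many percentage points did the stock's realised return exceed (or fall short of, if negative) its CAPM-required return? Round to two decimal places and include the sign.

Realised HPR = (P1 + D1 − P0) / P0 = (90.64 + 0.90 − 78.52) / 78.52 = 13.02 / 78.52 = 16.5818%
CAPM required = R_f + β·MRP = 2.86% + 2.01 × 9.40% = 21.7540%
α = realised − required = 16.5818% − 21.7540% = -5.17%

-5.17%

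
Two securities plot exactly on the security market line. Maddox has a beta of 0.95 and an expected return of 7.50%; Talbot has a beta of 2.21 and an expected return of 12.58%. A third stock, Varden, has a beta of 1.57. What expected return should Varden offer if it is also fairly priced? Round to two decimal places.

10.00%

MRP (SML slope) = (12.58% − 7.50%) / (2.21 − 0.95) = 5.08% / 1.26 = 4.0317%
R_f (intercept) = 7.50% − 0.95 × 4.0317% = 3.6699%
E(R_Varden) = R_f + β × MRP = 3.6699% + 1.57 × 4.0317% = 10.00%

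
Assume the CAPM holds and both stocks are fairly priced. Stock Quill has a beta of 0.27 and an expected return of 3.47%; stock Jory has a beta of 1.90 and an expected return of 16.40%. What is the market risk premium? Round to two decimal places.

7.93%

Both satisfy E(R) = R_f + β·MRP, so the slope of the SML is
MRP = (16.40% − 3.47%) / (1.90 − 0.27) = 12.93% / 1.63 = 7.9325%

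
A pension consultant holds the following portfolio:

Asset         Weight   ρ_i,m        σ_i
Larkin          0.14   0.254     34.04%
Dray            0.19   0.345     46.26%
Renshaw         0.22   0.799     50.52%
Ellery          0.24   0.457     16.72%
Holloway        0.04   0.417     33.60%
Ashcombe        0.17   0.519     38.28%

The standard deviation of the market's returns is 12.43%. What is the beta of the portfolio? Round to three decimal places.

β_Larkin = 0.254 × 34.04% / 12.43% = 0.6956
β_Dray = 0.345 × 46.26% / 12.43% = 1.2840
β_Renshaw = 0.799 × 50.52% / 12.43% = 3.2474
β_Ellery = 0.457 × 16.72% / 12.43% = 0.6147
β_Holloway = 0.417 × 33.60% / 12.43% = 1.1272
β_Ashcombe = 0.519 × 38.28% / 12.43% = 1.5983
β_P = Σ w_i β_i = 0.14×0.6956 + 0.19×1.2840 + 0.22×3.2474 + 0.24×0.6147 + 0.04×1.1272 + 0.17×1.5983 = 1.5201

1.520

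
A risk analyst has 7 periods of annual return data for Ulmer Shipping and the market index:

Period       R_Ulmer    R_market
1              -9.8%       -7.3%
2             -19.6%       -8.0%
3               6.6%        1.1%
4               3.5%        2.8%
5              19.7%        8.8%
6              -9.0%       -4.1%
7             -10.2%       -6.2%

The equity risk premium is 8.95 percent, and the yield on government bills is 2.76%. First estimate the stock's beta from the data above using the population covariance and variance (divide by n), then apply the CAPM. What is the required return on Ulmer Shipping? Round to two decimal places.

Mean R_i = (-9.8 − 19.6 + 6.6 + 3.5 + 19.7 − 9.0 − 10.2) / 7 = -2.6857%
Mean R_m = (-7.3 − 8.0 + 1.1 + 2.8 + 8.8 − 4.1 − 6.2) / 7 = -1.8429%
Σ(R_i − R̄_i)(R_m − R̄_m) = 484.2543  ⇒  Cov = 484.2543 / 7 = 69.1792
Σ(R_m − R̄_m)² = 235.2571  ⇒  Var(R_m) = 235.2571 / 7 = 33.6082
β = Cov / Var(R_m) = 69.1792 / 33.6082 = 2.0584
E(R) = R_f + β × MRP = 2.76% + 2.0584 × 8.95% = 21.18%

21.18%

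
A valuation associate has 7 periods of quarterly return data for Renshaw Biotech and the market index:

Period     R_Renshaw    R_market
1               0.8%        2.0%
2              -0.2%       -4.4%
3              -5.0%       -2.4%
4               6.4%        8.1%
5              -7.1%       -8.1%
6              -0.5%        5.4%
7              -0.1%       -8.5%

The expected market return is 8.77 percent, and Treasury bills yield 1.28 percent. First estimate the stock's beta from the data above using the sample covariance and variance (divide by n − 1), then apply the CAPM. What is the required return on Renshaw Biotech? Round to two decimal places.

4.70%

Mean R_i = (0.8 − 0.2 − 5.0 + 6.4 − 7.1 − 0.5 − 0.1) / 7 = -0.8143%
Mean R_m = (2.0 − 4.4 − 2.4 + 8.1 − 8.1 + 5.4 − 8.5) / 7 = -1.1286%
Σ(R_i − R̄_i)(R_m − R̄_m) = 115.5471  ⇒  Cov = 115.5471 / 6 = 19.2579
Σ(R_m − R̄_m)² = 252.8343  ⇒  Var(R_m) = 252.8343 / 6 = 42.1391
β = Cov / Var(R_m) = 19.2579 / 42.1391 = 0.4570
MRP = 8.77% − 1.28% = 7.49%
E(R) = R_f + β × MRP = 1.28% + 0.4570 × 7.49% = 4.70%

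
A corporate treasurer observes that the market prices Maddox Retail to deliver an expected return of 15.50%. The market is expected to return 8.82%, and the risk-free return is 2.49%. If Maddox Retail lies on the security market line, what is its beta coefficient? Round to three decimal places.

MRP = 8.82% − 2.49% = 6.33%
β = (E(R) − R_f) / MRP = (15.50% − 2.49%) / 6.33% = 13.01% / 6.33% = 2.055

2.055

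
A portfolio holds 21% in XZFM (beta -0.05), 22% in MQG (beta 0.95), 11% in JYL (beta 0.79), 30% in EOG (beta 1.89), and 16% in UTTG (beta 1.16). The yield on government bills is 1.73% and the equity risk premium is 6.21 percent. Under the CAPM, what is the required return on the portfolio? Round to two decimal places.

β_P = Σ w_i β_i = 0.21×-0.05 + 0.22×0.95 + 0.11×0.79 + 0.30×1.89 + 0.16×1.16 = 1.0380
E(R_P) = R_f + β_P × MRP = 1.73% + 1.0380 × 6.21% = 8.18%

8.18%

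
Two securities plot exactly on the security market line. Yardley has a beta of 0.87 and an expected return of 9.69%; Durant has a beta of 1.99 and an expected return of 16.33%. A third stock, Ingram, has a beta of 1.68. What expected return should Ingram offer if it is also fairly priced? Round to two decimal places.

MRP (SML slope) = (16.33% − 9.69%) / (1.99 − 0.87) = 6.64% / 1.12 = 5.9286%
R_f (intercept) = 9.69% − 0.87 × 5.9286% = 4.5321%
E(R_Ingram) = R_f + β × MRP = 4.5321% + 1.68 × 5.9286% = 14.49%

14.49%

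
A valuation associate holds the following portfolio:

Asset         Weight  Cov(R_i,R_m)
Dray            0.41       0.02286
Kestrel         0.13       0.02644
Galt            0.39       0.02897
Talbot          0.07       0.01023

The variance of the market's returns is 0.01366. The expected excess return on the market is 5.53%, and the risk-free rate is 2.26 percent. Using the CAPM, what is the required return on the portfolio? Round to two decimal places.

12.31%

β_Dray = 0.02286 / 0.01366 = 1.6735
β_Kestrel = 0.02644 / 0.01366 = 1.9356
β_Galt = 0.02897 / 0.01366 = 2.1208
β_Talbot = 0.01023 / 0.01366 = 0.7489
β_P = Σ w_i β_i = 0.41×1.6735 + 0.13×1.9356 + 0.39×2.1208 + 0.07×0.7489 = 1.8173
E(R_P) = R_f + β_P × MRP = 2.26% + 1.8173 × 5.53% = 12.31%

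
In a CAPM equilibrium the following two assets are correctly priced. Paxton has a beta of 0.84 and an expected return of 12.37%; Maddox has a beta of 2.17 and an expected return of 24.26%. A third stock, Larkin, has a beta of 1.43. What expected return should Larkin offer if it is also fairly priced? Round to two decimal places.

MRP (SML slope) = (24.26% − 12.37%) / (2.17 − 0.84) = 11.89% / 1.33 = 8.9398%
R_f (intercept) = 12.37% − 0.84 × 8.9398% = 4.8606%
E(R_Larkin) = R_f + β × MRP = 4.8606% + 1.43 × 8.9398% = 17.64%

17.64%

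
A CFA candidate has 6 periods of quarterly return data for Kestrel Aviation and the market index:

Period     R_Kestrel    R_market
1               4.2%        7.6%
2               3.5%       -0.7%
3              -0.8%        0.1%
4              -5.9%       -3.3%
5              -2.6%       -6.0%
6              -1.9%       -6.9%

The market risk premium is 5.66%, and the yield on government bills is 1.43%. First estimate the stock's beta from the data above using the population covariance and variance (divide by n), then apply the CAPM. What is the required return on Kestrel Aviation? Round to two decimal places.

4.38%

Mean R_i = (4.2 + 3.5 − 0.8 − 5.9 − 2.6 − 1.9) / 6 = -0.5833%
Mean R_m = (7.6 − 0.7 + 0.1 − 3.3 − 6.0 − 6.9) / 6 = -1.5333%
Σ(R_i − R̄_i)(R_m − R̄_m) = 72.2033  ⇒  Cov = 72.2033 / 6 = 12.0339
Σ(R_m − R̄_m)² = 138.6533  ⇒  Var(R_m) = 138.6533 / 6 = 23.1089
β = Cov / Var(R_m) = 12.0339 / 23.1089 = 0.5207
E(R) = R_f + β × MRP = 1.43% + 0.5207 × 5.66% = 4.38%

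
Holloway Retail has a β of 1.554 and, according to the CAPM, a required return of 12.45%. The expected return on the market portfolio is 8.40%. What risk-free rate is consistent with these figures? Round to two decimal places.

E(R) = R_f + β(E(R_m) − R_f) = R_f(1 − β) + β·E(R_m)
12.45% = R_f × (1 − 1.554) + 1.554 × 8.40%
12.45% = R_f × -0.554 + 13.05360%
R_f = (12.45% − 13.05360%) / -0.554 = 1.09%

1.09%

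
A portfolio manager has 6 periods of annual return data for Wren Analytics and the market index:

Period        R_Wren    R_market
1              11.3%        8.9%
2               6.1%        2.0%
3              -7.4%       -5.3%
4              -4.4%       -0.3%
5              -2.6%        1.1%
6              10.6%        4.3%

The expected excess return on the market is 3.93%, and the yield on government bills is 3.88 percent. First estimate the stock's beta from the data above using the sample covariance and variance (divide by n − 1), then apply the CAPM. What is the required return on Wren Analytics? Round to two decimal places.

9.91%

Mean R_i = (11.3 + 6.1 − 7.4 − 4.4 − 2.6 + 10.6) / 6 = 2.2667%
Mean R_m = (8.9 + 2.0 − 5.3 − 0.3 + 1.1 + 4.3) / 6 = 1.7833%
Σ(R_i − R̄_i)(R_m − R̄_m) = 171.7767  ⇒  Cov = 171.7767 / 5 = 34.3553
Σ(R_m − R̄_m)² = 112.0083  ⇒  Var(R_m) = 112.0083 / 5 = 22.4017
β = Cov / Var(R_m) = 34.3553 / 22.4017 = 1.5336
E(R) = R_f + β × MRP = 3.88% + 1.5336 × 3.93% = 9.91%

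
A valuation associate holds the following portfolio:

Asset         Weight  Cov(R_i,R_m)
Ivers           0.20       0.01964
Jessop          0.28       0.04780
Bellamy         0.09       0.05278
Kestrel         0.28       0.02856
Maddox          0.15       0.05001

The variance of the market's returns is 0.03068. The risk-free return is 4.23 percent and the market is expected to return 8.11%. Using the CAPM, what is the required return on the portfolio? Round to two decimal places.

8.98%

β_Ivers = 0.01964 / 0.03068 = 0.6402
β_Jessop = 0.04780 / 0.03068 = 1.5580
β_Bellamy = 0.05278 / 0.03068 = 1.7203
β_Kestrel = 0.02856 / 0.03068 = 0.9309
β_Maddox = 0.05001 / 0.03068 = 1.6301
β_P = Σ w_i β_i = 0.20×0.6402 + 0.28×1.5580 + 0.09×1.7203 + 0.28×0.9309 + 0.15×1.6301 = 1.2243
MRP = 8.11% − 4.23% = 3.88%
E(R_P) = R_f + β_P × MRP = 4.23% + 1.2243 × 3.88% = 8.98%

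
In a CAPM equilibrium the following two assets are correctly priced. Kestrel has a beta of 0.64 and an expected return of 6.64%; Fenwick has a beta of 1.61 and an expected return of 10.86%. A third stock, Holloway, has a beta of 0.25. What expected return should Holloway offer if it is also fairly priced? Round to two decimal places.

MRP (SML slope) = (10.86% − 6.64%) / (1.61 − 0.64) = 4.22% / 0.97 = 4.3505%
R_f (intercept) = 6.64% − 0.64 × 4.3505% = 3.8557%
E(R_Holloway) = R_f + β × MRP = 3.8557% + 0.25 × 4.3505% = 4.94%

4.94%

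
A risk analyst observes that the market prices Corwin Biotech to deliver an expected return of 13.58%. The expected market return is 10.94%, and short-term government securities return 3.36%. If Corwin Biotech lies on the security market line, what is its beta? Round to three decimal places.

1.348

MRP = 10.94% − 3.36% = 7.58%
β = (E(R) − R_f) / MRP = (13.58% − 3.36%) / 7.58% = 10.22% / 7.58% = 1.348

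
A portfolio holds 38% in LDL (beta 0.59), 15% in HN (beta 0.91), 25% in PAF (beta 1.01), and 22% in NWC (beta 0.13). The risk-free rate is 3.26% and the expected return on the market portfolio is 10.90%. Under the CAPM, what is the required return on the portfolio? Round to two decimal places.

β_P = Σ w_i β_i = 0.38×0.59 + 0.15×0.91 + 0.25×1.01 + 0.22×0.13 = 0.6418
MRP = 10.90% − 3.26% = 7.64%
E(R_P) = R_f + β_P × MRP = 3.26% + 0.6418 × 7.64% = 8.16%

8.16%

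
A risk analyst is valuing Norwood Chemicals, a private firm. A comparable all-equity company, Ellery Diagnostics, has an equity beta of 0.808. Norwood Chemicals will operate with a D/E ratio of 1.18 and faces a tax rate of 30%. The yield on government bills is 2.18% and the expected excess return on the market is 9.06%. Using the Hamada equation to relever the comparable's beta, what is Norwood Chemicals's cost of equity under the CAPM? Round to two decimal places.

β_L = β_U × [1 + (1 − t)(D/E)] = 0.808 × [1 + (1 − 0.30) × 1.18]
    = 0.808 × [1 + 0.70 × 1.18] = 0.808 × 1.8260 = 1.4754
E(R) = R_f + β_L × MRP = 2.18% + 1.4754 × 9.06% = 15.55%

15.55%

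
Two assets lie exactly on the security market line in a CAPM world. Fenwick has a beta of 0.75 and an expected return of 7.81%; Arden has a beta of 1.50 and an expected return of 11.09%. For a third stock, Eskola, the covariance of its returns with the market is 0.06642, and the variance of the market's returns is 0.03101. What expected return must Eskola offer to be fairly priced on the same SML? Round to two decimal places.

MRP = (11.09% − 7.81%) / (1.50 − 0.75) = 4.3733%
R_f = 7.81% − 0.75 × 4.3733% = 4.5300%
β_Eskola = Cov / Var(R_m) = 0.06642 / 0.03101 = 2.1419
E(R_Eskola) = R_f + β × MRP = 4.5300% + 2.1419 × 4.3733% = 13.90%

13.90%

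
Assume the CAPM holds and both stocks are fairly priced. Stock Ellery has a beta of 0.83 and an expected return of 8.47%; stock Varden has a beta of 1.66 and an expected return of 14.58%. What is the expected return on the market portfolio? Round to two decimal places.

9.72%

Both satisfy E(R) = R_f + β·MRP, so the slope of the SML is
MRP = (14.58% − 8.47%) / (1.66 − 0.83) = 6.11% / 0.83 = 7.3614%
R_f = E(R_Ellery) − β_Ellery·MRP = 8.47% − 0.83 × 7.3614% = 2.3600%
E(R_m) = R_f + MRP = 2.3600% + 7.3614% = 9.72%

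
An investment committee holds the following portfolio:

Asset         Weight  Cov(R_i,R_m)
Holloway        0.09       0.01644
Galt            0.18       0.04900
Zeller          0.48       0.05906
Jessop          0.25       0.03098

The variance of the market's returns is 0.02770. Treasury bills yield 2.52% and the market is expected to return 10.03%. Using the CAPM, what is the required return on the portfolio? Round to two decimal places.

15.10%

β_Holloway = 0.01644 / 0.02770 = 0.5935
β_Galt = 0.04900 / 0.02770 = 1.7690
β_Zeller = 0.05906 / 0.02770 = 2.1321
β_Jessop = 0.03098 / 0.02770 = 1.1184
β_P = Σ w_i β_i = 0.09×0.5935 + 0.18×1.7690 + 0.48×2.1321 + 0.25×1.1184 = 1.6748
MRP = 10.03% − 2.52% = 7.51%
E(R_P) = R_f + β_P × MRP = 2.52% + 1.6748 × 7.51% = 15.10%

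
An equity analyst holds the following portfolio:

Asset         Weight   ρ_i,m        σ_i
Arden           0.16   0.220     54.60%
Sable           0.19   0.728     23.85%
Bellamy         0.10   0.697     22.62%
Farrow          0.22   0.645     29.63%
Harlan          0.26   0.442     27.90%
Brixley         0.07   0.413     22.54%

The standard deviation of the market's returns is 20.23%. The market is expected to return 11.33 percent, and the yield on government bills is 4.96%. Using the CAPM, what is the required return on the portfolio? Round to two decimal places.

9.64%

β_Arden = 0.220 × 54.60% / 20.23% = 0.5938
β_Sable = 0.728 × 23.85% / 20.23% = 0.8583
β_Bellamy = 0.697 × 22.62% / 20.23% = 0.7793
β_Farrow = 0.645 × 29.63% / 20.23% = 0.9447
β_Harlan = 0.442 × 27.90% / 20.23% = 0.6096
β_Brixley = 0.413 × 22.54% / 20.23% = 0.4602
β_P = Σ w_i β_i = 0.16×0.5938 + 0.19×0.8583 + 0.10×0.7793 + 0.22×0.9447 + 0.26×0.6096 + 0.07×0.4602 = 0.7346
MRP = 11.33% − 4.96% = 6.37%
E(R_P) = R_f + β_P × MRP = 4.96% + 0.7346 × 6.37% = 9.64%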